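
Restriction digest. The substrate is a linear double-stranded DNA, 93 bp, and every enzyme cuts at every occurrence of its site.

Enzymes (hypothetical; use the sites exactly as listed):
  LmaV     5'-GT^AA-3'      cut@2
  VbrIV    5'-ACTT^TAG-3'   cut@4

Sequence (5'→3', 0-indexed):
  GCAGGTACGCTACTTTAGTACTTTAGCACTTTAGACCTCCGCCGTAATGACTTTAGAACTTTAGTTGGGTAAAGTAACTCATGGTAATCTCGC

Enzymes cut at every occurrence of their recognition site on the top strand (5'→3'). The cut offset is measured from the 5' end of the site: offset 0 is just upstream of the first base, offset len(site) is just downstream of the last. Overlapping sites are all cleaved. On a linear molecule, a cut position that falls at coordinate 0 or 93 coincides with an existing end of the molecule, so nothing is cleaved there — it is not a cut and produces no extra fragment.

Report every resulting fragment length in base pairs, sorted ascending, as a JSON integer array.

[5,8,8,8,8,8,9,10,14,15]

Site scan:
  LmaV GTAA/2: at [43, 68, 73, 83] ⇒ [45, 70, 75, 85]
  VbrIV ACTTTAG/4: at [11, 19, 27, 49, 57] ⇒ [15, 23, 31, 53, 61]

All cut coordinates (distinct, sorted): [15, 23, 31, 45, 53, 61, 70, 75, 85]

Fragment lengths:
  [0,15): 15 bp
  [15,23): 8 bp
  [23,31): 8 bp
  [31,45): 14 bp
  [45,53): 8 bp
  [53,61): 8 bp
  [61,70): 9 bp
  [70,75): 5 bp
  [75,85): 10 bp
  [85,93): 8 bp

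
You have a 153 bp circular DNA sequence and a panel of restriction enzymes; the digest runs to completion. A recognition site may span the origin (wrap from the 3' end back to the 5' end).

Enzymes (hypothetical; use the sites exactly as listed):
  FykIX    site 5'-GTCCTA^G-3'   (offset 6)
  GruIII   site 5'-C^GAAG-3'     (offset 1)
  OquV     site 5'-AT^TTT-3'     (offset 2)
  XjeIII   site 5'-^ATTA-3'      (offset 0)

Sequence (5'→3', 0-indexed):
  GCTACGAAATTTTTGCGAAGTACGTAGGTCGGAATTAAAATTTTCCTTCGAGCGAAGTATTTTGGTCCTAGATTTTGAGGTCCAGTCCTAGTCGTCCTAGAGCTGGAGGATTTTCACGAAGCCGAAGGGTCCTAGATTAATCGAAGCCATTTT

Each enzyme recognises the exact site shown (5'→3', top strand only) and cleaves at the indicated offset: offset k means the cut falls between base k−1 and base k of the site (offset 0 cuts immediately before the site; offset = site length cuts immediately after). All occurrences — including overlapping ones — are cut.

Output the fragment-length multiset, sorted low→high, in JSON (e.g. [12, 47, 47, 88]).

Site scan:
  FykIX (GTCCTAG, off=6): starts [64, 84, 93, 128] → cuts [70, 90, 99, 134]
  GruIII (CGAAG, off=1): starts [15, 52, 116, 122, 141] → cuts [16, 53, 117, 123, 142]
  OquV (ATTTT, off=2): starts [8, 39, 58, 71, 109, 148] → cuts [10, 41, 60, 73, 111, 150]
  XjeIII (ATTA, off=0): starts [33, 135] → cuts [33, 135]

All cut coordinates (distinct, sorted): [10, 16, 33, 41, 53, 60, 70, 73, 90, 99, 111, 117, 123, 134, 135, 142, 150]

Fragment lengths:
  10→16: 6 bp
  16→33: 17 bp
  33→41: 8 bp
  41→53: 12 bp
  53→60: 7 bp
  60→70: 10 bp
  70→73: 3 bp
  73→90: 17 bp
  90→99: 9 bp
  99→111: 12 bp
  111→117: 6 bp
  117→123: 6 bp
  123→134: 11 bp
  134→135: 1 bp
  135→142: 7 bp
  142→150: 8 bp
  150→10 (wrap): 153-150+10 = 13 bp

[1,3,6,6,6,7,7,8,8,9,10,11,12,12,13,17,17]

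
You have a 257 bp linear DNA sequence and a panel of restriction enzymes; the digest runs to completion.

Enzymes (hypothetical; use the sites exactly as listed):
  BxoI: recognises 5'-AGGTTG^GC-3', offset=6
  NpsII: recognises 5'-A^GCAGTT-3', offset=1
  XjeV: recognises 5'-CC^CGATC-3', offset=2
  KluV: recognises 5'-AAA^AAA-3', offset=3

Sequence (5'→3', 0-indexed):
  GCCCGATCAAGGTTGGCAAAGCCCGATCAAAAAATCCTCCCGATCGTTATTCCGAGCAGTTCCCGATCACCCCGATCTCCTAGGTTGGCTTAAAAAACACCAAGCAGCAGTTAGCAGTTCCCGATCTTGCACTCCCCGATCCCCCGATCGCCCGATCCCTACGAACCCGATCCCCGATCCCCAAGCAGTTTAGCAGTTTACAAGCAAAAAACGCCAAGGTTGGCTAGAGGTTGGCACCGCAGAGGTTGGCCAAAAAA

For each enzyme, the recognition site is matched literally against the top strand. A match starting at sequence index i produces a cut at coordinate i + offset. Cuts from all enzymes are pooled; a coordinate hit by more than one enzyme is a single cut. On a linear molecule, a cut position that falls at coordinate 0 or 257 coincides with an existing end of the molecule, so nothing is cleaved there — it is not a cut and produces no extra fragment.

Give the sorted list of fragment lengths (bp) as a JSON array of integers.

Scan for sites:
  BxoI (AGGTTGGC, off=6): starts [9, 81, 216, 227, 242] → cuts [15, 87, 222, 233, 248]
  NpsII (AGCAGTT, off=1): starts [54, 105, 112, 183, 191] → cuts [55, 106, 113, 184, 192]
  XjeV (CCCGATC, off=2): starts [1, 21, 38, 61, 70, 119, 134, 142, 150, 165, 172] → cuts [3, 23, 40, 63, 72, 121, 136, 144, 152, 167, 174]
  KluV (AAAAAA, off=3): starts [28, 91, 205, 251] → cuts [31, 94, 208, 254]

Pooled cuts: [3, 15, 23, 31, 40, 55, 63, 72, 87, 94, 106, 113, 121, 136, 144, 152, 167, 174, 184, 192, 208, 222, 233, 248, 254]

Fragment lengths:
  [0,3): 3 bp
  [3,15): 12 bp
  [15,23): 8 bp
  [23,31): 8 bp
  [31,40): 9 bp
  [40,55): 15 bp
  [55,63): 8 bp
  [63,72): 9 bp
  [72,87): 15 bp
  [87,94): 7 bp
  [94,106): 12 bp
  [106,113): 7 bp
  [113,121): 8 bp
  [121,136): 15 bp
  [136,144): 8 bp
  [144,152): 8 bp
  [152,167): 15 bp
  [167,174): 7 bp
  [174,184): 10 bp
  [184,192): 8 bp
  [192,208): 16 bp
  [208,222): 14 bp
  [222,233): 11 bp
  [233,248): 15 bp
  [248,254): 6 bp
  [254,257): 3 bp

[3,3,6,7,7,7,8,8,8,8,8,8,8,9,9,10,11,12,12,14,15,15,15,15,15,16]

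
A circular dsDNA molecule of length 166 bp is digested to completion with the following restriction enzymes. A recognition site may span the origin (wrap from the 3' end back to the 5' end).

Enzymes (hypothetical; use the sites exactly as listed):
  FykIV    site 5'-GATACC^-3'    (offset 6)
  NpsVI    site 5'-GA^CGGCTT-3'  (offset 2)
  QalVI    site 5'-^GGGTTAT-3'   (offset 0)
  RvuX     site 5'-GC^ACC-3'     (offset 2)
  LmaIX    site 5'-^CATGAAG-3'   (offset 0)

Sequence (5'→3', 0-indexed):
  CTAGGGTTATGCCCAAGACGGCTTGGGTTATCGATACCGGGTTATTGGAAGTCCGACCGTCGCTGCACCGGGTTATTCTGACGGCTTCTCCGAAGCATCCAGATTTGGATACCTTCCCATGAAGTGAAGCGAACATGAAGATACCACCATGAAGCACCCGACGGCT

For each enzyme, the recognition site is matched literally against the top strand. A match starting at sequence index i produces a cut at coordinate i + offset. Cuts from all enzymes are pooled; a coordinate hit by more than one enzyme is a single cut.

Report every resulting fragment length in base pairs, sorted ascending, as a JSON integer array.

Per-enzyme occurrences:
  FykIV GATACC/6: at [32, 107, 139] ⇒ [38, 113, 145]
  NpsVI GACGGCTT/2: at [16, 79] ⇒ [18, 81]
  QalVI GGGTTAT/0: at [3, 24, 38, 69] ⇒ [3, 24, 38, 69]
  RvuX GCACC/2: at [64, 153] ⇒ [66, 155]
  LmaIX CATGAAG/0: at [117, 133, 147] ⇒ [117, 133, 147]

All cut coordinates (distinct, sorted): [3, 18, 24, 38, 66, 69, 81, 113, 117, 133, 145, 147, 155]

Fragment lengths:
  3→18: 15 bp
  18→24: 6 bp
  24→38: 14 bp
  38→66: 28 bp
  66→69: 3 bp
  69→81: 12 bp
  81→113: 32 bp
  113→117: 4 bp
  117→133: 16 bp
  133→145: 12 bp
  145→147: 2 bp
  147→155: 8 bp
  155→3 (wrap): 166-155+3 = 14 bp

[2,3,4,6,8,12,12,14,14,15,16,28,32]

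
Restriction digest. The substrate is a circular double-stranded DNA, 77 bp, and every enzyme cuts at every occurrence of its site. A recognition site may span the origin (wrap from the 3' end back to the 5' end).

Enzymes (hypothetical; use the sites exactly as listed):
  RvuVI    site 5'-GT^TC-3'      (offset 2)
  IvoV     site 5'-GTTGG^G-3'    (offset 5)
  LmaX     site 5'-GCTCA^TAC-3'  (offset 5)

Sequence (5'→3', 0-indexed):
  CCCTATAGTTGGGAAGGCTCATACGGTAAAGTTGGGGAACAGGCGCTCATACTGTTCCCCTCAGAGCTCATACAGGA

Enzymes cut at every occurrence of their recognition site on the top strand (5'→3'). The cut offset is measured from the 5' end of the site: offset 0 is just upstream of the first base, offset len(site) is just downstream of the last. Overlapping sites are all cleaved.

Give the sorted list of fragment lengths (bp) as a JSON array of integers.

Site scan:
  RvuVI (GTTC, off=2): starts [53] → cuts [55]
  IvoV (GTTGGG, off=5): starts [7, 30] → cuts [12, 35]
  LmaX (GCTCATAC, off=5): starts [16, 44, 65] → cuts [21, 49, 70]

Pooled cuts: [12, 21, 35, 49, 55, 70]

Fragments:
  12→21: 9 bp
  21→35: 14 bp
  35→49: 14 bp
  49→55: 6 bp
  55→70: 15 bp
  70→12 (wrap): 77-70+12 = 19 bp

[6,9,14,14,15,19]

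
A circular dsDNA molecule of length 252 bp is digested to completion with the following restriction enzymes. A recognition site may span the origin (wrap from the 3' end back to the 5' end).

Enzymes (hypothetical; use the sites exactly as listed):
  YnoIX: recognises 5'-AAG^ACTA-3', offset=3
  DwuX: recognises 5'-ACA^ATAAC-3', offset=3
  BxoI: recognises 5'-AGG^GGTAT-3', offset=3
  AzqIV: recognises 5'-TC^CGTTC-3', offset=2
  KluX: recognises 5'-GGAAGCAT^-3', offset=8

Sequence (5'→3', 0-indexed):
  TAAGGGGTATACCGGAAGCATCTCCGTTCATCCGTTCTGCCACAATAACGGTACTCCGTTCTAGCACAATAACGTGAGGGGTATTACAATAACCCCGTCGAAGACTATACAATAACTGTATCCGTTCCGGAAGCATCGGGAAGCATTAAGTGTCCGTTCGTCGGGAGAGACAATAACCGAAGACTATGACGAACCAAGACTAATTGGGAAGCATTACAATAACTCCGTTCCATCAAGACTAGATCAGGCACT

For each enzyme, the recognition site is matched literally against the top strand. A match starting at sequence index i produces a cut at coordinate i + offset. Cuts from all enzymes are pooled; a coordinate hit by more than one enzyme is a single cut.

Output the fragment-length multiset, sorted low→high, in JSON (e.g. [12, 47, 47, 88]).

[3,4,7,8,8,8,9,10,10,11,11,12,12,12,12,14,15,16,16,16,18,20]

Site scan:
  YnoIX AAGACTA/3: at [100, 179, 195, 234] ⇒ [103, 182, 198, 237]
  DwuX ACAATAAC/3: at [41, 65, 85, 108, 169, 215] ⇒ [44, 68, 88, 111, 172, 218]
  BxoI AGGGGTAT/3: at [2, 76] ⇒ [5, 79]
  AzqIV TCCGTTC/2: at [22, 30, 54, 120, 152, 223] ⇒ [24, 32, 56, 122, 154, 225]
  KluX GGAAGCAT/8: at [13, 128, 138, 206] ⇒ [21, 136, 146, 214]

Pooled cuts: [5, 21, 24, 32, 44, 56, 68, 79, 88, 103, 111, 122, 136, 146, 154, 172, 182, 198, 214, 218, 225, 237]

Fragment lengths:
  5→21: 16 bp
  21→24: 3 bp
  24→32: 8 bp
  32→44: 12 bp
  44→56: 12 bp
  56→68: 12 bp
  68→79: 11 bp
  79→88: 9 bp
  88→103: 15 bp
  103→111: 8 bp
  111→122: 11 bp
  122→136: 14 bp
  136→146: 10 bp
  146→154: 8 bp
  154→172: 18 bp
  172→182: 10 bp
  182→198: 16 bp
  198→214: 16 bp
  214→218: 4 bp
  218→225: 7 bp
  225→237: 12 bp
  237→5 (wrap): 252-237+5 = 20 bp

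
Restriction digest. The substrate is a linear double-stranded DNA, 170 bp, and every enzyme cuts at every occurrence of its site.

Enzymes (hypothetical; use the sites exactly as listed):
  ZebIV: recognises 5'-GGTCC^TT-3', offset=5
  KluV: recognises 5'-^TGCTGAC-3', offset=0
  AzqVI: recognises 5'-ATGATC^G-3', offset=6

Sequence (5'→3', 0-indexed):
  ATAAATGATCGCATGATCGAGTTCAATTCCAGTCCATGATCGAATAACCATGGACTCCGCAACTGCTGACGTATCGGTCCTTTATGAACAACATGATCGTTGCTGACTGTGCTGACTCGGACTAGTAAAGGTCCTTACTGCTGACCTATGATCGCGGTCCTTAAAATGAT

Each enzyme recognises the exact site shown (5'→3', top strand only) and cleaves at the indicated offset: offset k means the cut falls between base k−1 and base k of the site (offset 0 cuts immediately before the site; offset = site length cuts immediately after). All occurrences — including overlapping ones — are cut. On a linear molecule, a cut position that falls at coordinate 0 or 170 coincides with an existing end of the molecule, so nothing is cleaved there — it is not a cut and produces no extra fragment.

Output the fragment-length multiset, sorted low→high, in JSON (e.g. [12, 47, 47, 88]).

Scan for sites:
  ZebIV GGTCCTT/5: at [75, 129, 155] ⇒ [80, 134, 160]
  KluV TGCTGAC/0: at [63, 100, 109, 138] ⇒ [63, 100, 109, 138]
  AzqVI ATGATCG/6: at [4, 12, 35, 92, 147] ⇒ [10, 18, 41, 98, 153]

Pooled cuts: [10, 18, 41, 63, 80, 98, 100, 109, 134, 138, 153, 160]

Fragment lengths:
  [0,10): 10 bp
  [10,18): 8 bp
  [18,41): 23 bp
  [41,63): 22 bp
  [63,80): 17 bp
  [80,98): 18 bp
  [98,100): 2 bp
  [100,109): 9 bp
  [109,134): 25 bp
  [134,138): 4 bp
  [138,153): 15 bp
  [153,160): 7 bp
  [160,170): 10 bp

[2,4,7,8,9,10,10,15,17,18,22,23,25]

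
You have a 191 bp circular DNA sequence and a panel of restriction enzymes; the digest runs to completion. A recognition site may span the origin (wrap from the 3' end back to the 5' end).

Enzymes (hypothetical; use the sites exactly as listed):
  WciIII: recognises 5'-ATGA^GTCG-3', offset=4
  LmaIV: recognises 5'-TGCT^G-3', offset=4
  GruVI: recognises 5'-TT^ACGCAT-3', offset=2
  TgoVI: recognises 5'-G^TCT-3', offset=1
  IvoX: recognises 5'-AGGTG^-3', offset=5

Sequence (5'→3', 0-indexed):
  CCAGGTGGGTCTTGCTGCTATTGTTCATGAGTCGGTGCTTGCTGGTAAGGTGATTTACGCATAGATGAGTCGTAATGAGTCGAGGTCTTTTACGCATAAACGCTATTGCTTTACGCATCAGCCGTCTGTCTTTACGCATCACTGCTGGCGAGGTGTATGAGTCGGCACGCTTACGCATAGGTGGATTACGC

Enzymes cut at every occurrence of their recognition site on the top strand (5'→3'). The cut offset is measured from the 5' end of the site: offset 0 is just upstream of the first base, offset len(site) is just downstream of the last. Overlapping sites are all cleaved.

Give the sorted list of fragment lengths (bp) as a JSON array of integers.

Site scan:
  WciIII (ATGAGTCG, off=4): starts [26, 64, 74, 156] → cuts [30, 68, 78, 160]
  LmaIV (TGCTG, off=4): starts [12, 39, 142] → cuts [16, 43, 146]
  GruVI (TTACGCAT, off=2): starts [54, 89, 110, 131, 170] → cuts [56, 91, 112, 133, 172]
  TgoVI (GTCT, off=1): starts [8, 84, 123, 127] → cuts [9, 85, 124, 128]
  IvoX (AGGTG, off=5): starts [2, 47, 150, 178] → cuts [7, 52, 155, 183]

Pooled cuts: [7, 9, 16, 30, 43, 52, 56, 68, 78, 85, 91, 112, 124, 128, 133, 146, 155, 160, 172, 183]

Fragment lengths:
  7→9: 2 bp
  9→16: 7 bp
  16→30: 14 bp
  30→43: 13 bp
  43→52: 9 bp
  52→56: 4 bp
  56→68: 12 bp
  68→78: 10 bp
  78→85: 7 bp
  85→91: 6 bp
  91→112: 21 bp
  112→124: 12 bp
  124→128: 4 bp
  128→133: 5 bp
  133→146: 13 bp
  146→155: 9 bp
  155→160: 5 bp
  160→172: 12 bp
  172→183: 11 bp
  183→7 (wrap): 191-183+7 = 15 bp

[2,4,4,5,5,6,7,7,9,9,10,11,12,12,12,13,13,14,15,21]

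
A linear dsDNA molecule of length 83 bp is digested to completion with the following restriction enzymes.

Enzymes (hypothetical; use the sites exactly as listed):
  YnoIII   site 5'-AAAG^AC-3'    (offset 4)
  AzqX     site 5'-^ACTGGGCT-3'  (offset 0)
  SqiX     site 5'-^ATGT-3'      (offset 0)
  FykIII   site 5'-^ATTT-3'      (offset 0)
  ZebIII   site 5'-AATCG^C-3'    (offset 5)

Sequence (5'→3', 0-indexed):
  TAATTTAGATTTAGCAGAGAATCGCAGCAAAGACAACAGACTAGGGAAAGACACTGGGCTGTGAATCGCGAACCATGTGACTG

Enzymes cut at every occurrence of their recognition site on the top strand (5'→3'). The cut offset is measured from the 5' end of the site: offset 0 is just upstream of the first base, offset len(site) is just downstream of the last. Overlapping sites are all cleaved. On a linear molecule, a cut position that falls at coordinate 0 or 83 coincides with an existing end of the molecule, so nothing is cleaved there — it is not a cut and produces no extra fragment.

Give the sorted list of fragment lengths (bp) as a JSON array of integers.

[2,2,6,6,8,9,16,16,18]

Site scan:
  YnoIII AAAGAC/4: at [28, 46] ⇒ [32, 50]
  AzqX ACTGGGCT/0: at [52] ⇒ [52]
  SqiX ATGT/0: at [74] ⇒ [74]
  FykIII ATTT/0: at [2, 8] ⇒ [2, 8]
  ZebIII AATCGC/5: at [19, 63] ⇒ [24, 68]

All cut coordinates (distinct, sorted): [2, 8, 24, 32, 50, 52, 68, 74]

Fragment lengths:
  [0,2): 2 bp
  [2,8): 6 bp
  [8,24): 16 bp
  [24,32): 8 bp
  [32,50): 18 bp
  [50,52): 2 bp
  [52,68): 16 bp
  [68,74): 6 bp
  [74,83): 9 bp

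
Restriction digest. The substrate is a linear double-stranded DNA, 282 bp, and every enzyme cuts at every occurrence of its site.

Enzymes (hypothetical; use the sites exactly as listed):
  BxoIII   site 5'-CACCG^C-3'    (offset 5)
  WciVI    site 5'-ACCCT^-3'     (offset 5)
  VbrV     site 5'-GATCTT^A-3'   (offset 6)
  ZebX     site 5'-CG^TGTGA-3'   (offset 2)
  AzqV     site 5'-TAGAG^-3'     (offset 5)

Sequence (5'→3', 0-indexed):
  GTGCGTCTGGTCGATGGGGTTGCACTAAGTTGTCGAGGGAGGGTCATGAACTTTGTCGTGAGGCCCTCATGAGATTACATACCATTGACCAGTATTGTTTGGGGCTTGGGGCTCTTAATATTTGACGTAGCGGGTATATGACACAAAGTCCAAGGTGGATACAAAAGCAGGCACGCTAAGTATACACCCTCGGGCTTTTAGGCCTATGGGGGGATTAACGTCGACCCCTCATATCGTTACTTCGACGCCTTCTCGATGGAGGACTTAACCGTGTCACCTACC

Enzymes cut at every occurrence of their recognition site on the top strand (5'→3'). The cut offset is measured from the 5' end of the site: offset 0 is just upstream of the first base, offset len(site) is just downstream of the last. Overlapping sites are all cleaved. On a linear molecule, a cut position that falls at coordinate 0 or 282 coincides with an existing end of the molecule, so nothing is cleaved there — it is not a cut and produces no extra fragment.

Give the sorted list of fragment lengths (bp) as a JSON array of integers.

[92,190]

Scan for sites:
  BxoIII (CACCGC, off=5): no sites
  WciVI (ACCCT, off=5): starts [185] → cuts [190]
  VbrV (GATCTTA, off=6): no sites
  ZebX (CGTGTGA, off=2): no sites
  AzqV (TAGAG, off=5): no sites

Pooled cuts: [190]

Fragment lengths:
  [0,190): 190 bp
  [190,282): 92 bp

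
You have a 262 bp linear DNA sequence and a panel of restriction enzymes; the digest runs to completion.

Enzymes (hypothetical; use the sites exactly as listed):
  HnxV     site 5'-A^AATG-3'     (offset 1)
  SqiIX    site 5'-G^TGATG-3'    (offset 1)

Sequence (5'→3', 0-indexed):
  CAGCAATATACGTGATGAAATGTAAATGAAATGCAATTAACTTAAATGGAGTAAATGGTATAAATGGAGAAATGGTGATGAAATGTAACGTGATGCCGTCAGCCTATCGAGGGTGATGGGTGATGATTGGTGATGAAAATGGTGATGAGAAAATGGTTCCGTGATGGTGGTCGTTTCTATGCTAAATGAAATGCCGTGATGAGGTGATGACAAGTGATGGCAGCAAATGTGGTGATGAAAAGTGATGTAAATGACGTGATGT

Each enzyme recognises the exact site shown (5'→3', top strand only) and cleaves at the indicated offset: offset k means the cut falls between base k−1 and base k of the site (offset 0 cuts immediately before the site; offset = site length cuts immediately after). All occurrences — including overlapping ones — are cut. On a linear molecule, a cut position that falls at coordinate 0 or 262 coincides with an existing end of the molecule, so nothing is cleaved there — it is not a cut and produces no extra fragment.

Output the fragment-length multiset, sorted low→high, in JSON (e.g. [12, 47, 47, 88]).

[5,5,5,5,6,6,6,6,7,7,7,7,7,7,8,8,9,9,9,9,10,10,10,10,11,12,15,23,23]

Scan for sites:
  HnxV AAATG/1: at [17, 23, 28, 43, 52, 61, 69, 80, 136, 150, 183, 188, 224, 248] ⇒ [18, 24, 29, 44, 53, 62, 70, 81, 137, 151, 184, 189, 225, 249]
  SqiIX GTGATG/1: at [11, 74, 89, 112, 119, 129, 141, 160, 195, 203, 213, 231, 241, 255] ⇒ [12, 75, 90, 113, 120, 130, 142, 161, 196, 204, 214, 232, 242, 256]

All cut coordinates (distinct, sorted): [12, 18, 24, 29, 44, 53, 62, 70, 75, 81, 90, 113, 120, 130, 137, 142, 151, 161, 184, 189, 196, 204, 214, 225, 232, 242, 249, 256]

Fragments:
  [0,12): 12 bp
  [12,18): 6 bp
  [18,24): 6 bp
  [24,29): 5 bp
  [29,44): 15 bp
  [44,53): 9 bp
  [53,62): 9 bp
  [62,70): 8 bp
  [70,75): 5 bp
  [75,81): 6 bp
  [81,90): 9 bp
  [90,113): 23 bp
  [113,120): 7 bp
  [120,130): 10 bp
  [130,137): 7 bp
  [137,142): 5 bp
  [142,151): 9 bp
  [151,161): 10 bp
  [161,184): 23 bp
  [184,189): 5 bp
  [189,196): 7 bp
  [196,204): 8 bp
  [204,214): 10 bp
  [214,225): 11 bp
  [225,232): 7 bp
  [232,242): 10 bp
  [242,249): 7 bp
  [249,256): 7 bp
  [256,262): 6 bp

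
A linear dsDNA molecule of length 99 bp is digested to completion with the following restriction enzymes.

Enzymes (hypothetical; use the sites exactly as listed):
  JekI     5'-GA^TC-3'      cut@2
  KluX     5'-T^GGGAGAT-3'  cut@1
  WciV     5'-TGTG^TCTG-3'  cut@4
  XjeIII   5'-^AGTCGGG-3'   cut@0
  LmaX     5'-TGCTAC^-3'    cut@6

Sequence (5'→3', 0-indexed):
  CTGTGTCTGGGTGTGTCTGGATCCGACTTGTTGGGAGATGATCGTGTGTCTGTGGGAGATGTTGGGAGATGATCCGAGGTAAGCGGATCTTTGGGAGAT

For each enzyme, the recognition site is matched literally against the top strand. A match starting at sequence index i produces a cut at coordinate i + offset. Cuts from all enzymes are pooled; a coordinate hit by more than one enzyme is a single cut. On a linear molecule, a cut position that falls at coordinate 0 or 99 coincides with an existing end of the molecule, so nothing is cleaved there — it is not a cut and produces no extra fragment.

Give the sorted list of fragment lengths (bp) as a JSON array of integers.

[5,5,5,6,7,7,9,9,10,10,11,15]

Per-enzyme occurrences:
  JekI (GATC, off=2): starts [19, 39, 70, 85] → cuts [21, 41, 72, 87]
  KluX (TGGGAGAT, off=1): starts [31, 52, 62, 91] → cuts [32, 53, 63, 92]
  WciV (TGTGTCTG, off=4): starts [1, 11, 44] → cuts [5, 15, 48]
  XjeIII (AGTCGGG, off=0): no sites
  LmaX (TGCTAC, off=6): no sites

Pooled cuts: [5, 15, 21, 32, 41, 48, 53, 63, 72, 87, 92]

Fragment lengths:
  [0,5): 5 bp
  [5,15): 10 bp
  [15,21): 6 bp
  [21,32): 11 bp
  [32,41): 9 bp
  [41,48): 7 bp
  [48,53): 5 bp
  [53,63): 10 bp
  [63,72): 9 bp
  [72,87): 15 bp
  [87,92): 5 bp
  [92,99): 7 bp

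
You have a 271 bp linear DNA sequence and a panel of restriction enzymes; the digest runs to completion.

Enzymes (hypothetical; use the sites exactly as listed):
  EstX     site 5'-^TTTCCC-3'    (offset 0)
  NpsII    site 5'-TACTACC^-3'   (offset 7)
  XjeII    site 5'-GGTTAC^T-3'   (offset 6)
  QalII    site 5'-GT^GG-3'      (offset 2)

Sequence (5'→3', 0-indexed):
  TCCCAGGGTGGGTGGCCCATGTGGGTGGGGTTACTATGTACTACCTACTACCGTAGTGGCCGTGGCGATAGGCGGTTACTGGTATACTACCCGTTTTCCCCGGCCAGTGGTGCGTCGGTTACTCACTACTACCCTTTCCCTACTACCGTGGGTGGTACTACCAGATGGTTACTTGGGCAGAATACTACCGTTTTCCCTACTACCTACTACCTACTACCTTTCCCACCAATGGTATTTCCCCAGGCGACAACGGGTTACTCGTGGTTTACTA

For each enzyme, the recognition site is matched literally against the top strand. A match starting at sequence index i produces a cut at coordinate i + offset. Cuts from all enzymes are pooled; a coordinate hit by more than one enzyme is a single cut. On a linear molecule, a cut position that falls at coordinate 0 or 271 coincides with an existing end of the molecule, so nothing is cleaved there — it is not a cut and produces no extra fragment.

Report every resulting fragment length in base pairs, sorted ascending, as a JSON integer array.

[1,2,2,3,4,4,4,4,5,6,7,7,7,8,9,9,9,9,10,11,11,12,13,13,14,14,16,16,17,24]

Scan for sites:
  EstX TTTCCC/0: at [94, 134, 191, 218, 234] ⇒ [94, 134, 191, 218, 234]
  NpsII TACTACC/7: at [38, 45, 84, 126, 140, 155, 182, 197, 204, 211] ⇒ [45, 52, 91, 133, 147, 162, 189, 204, 211, 218]
  XjeII GGTTACT/6: at [28, 73, 116, 166, 252] ⇒ [34, 79, 122, 172, 258]
  QalII GTGG/2: at [7, 11, 20, 24, 55, 61, 106, 147, 151, 260] ⇒ [9, 13, 22, 26, 57, 63, 108, 149, 153, 262]

Pooled cuts: [9, 13, 22, 26, 34, 45, 52, 57, 63, 79, 91, 94, 108, 122, 133, 134, 147, 149, 153, 162, 172, 189, 191, 204, 211, 218, 234, 258, 262]

Fragment lengths:
  [0,9): 9 bp
  [9,13): 4 bp
  [13,22): 9 bp
  [22,26): 4 bp
  [26,34): 8 bp
  [34,45): 11 bp
  [45,52): 7 bp
  [52,57): 5 bp
  [57,63): 6 bp
  [63,79): 16 bp
  [79,91): 12 bp
  [91,94): 3 bp
  [94,108): 14 bp
  [108,122): 14 bp
  [122,133): 11 bp
  [133,134): 1 bp
  [134,147): 13 bp
  [147,149): 2 bp
  [149,153): 4 bp
  [153,162): 9 bp
  [162,172): 10 bp
  [172,189): 17 bp
  [189,191): 2 bp
  [191,204): 13 bp
  [204,211): 7 bp
  [211,218): 7 bp
  [218,234): 16 bp
  [234,258): 24 bp
  [258,262): 4 bp
  [262,271): 9 bp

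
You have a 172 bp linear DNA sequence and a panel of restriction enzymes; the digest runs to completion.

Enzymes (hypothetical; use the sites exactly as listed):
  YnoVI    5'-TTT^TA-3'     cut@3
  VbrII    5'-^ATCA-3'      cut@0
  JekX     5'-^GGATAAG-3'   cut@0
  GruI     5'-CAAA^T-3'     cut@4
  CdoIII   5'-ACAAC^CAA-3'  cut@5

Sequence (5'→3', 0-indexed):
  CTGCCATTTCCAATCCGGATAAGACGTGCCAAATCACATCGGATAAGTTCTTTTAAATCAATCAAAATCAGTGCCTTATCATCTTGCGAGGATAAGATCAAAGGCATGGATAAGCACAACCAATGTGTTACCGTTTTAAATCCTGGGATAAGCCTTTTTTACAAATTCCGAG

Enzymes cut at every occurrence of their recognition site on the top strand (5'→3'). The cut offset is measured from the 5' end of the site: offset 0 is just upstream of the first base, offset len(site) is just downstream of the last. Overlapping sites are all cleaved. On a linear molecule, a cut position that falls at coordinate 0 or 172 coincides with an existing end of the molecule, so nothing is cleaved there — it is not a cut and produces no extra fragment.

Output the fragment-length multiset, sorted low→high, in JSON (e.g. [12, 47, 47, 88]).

Per-enzyme occurrences:
  YnoVI (TTTTA, off=3): starts [50, 133, 156] → cuts [53, 136, 159]
  VbrII (ATCA, off=0): starts [32, 56, 60, 66, 77, 96] → cuts [32, 56, 60, 66, 77, 96]
  JekX (GGATAAG, off=0): starts [16, 40, 89, 107, 145] → cuts [16, 40, 89, 107, 145]
  GruI (CAAAT, off=4): starts [29, 161] → cuts [33, 165]
  CdoIII (ACAACCAA, off=5): starts [115] → cuts [120]

Pooled cuts: [16, 32, 33, 40, 53, 56, 60, 66, 77, 89, 96, 107, 120, 136, 145, 159, 165]

Fragment lengths:
  [0,16): 16 bp
  [16,32): 16 bp
  [32,33): 1 bp
  [33,40): 7 bp
  [40,53): 13 bp
  [53,56): 3 bp
  [56,60): 4 bp
  [60,66): 6 bp
  [66,77): 11 bp
  [77,89): 12 bp
  [89,96): 7 bp
  [96,107): 11 bp
  [107,120): 13 bp
  [120,136): 16 bp
  [136,145): 9 bp
  [145,159): 14 bp
  [159,165): 6 bp
  [165,172): 7 bp

[1,3,4,6,6,7,7,7,9,11,11,12,13,13,14,16,16,16]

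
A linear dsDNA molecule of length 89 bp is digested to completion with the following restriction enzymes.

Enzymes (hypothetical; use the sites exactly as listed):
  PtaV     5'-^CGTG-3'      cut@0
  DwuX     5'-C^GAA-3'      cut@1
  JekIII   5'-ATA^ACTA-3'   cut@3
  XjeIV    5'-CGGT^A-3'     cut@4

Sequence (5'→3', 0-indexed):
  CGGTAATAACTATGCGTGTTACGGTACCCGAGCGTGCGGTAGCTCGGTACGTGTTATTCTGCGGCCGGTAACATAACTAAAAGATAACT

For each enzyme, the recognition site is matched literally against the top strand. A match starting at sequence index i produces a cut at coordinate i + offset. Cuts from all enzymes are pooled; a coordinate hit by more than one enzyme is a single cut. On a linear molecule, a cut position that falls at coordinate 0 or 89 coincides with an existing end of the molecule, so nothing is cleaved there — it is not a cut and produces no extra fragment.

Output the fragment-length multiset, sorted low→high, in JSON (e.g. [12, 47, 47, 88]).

[1,4,4,6,6,7,8,8,11,14,20]

Scan for sites:
  PtaV (CGTG, off=0): starts [14, 32, 49] → cuts [14, 32, 49]
  DwuX (CGAA, off=1): no sites
  JekIII (ATAACTA, off=3): starts [5, 72] → cuts [8, 75]
  XjeIV (CGGTA, off=4): starts [0, 21, 36, 44, 65] → cuts [4, 25, 40, 48, 69]

Pooled cuts: [4, 8, 14, 25, 32, 40, 48, 49, 69, 75]

Fragment lengths:
  [0,4): 4 bp
  [4,8): 4 bp
  [8,14): 6 bp
  [14,25): 11 bp
  [25,32): 7 bp
  [32,40): 8 bp
  [40,48): 8 bp
  [48,49): 1 bp
  [49,69): 20 bp
  [69,75): 6 bp
  [75,89): 14 bp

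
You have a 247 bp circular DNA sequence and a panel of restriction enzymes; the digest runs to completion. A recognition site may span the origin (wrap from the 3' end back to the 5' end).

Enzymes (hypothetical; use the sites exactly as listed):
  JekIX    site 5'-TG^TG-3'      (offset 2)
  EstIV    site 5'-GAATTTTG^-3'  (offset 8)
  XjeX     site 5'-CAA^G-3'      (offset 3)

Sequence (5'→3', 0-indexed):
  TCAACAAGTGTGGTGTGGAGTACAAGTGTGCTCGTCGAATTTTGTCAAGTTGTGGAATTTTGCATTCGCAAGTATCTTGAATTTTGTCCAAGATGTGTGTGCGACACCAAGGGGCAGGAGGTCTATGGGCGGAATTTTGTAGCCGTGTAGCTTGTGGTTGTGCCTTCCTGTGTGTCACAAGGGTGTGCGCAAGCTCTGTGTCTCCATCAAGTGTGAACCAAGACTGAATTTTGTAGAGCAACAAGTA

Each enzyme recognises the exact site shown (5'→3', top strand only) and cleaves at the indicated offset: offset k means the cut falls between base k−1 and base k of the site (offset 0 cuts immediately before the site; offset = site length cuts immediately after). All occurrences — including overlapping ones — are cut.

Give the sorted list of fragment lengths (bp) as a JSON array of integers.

[2,2,2,3,3,3,4,4,4,5,5,5,6,6,7,8,8,9,10,10,10,10,11,11,12,12,15,15,16,29]

Site scan:
  JekIX (TGTG, off=2): starts [8, 13, 26, 50, 93, 95, 97, 152, 158, 168, 170, 183, 196, 211] → cuts [10, 15, 28, 52, 95, 97, 99, 154, 160, 170, 172, 185, 198, 213]
  EstIV (GAATTTTG, off=8): starts [36, 54, 78, 131, 225] → cuts [44, 62, 86, 139, 233]
  XjeX (CAAG, off=3): starts [4, 22, 45, 68, 88, 107, 177, 189, 207, 218, 241] → cuts [7, 25, 48, 71, 91, 110, 180, 192, 210, 221, 244]

All cut coordinates (distinct, sorted): [7, 10, 15, 25, 28, 44, 48, 52, 62, 71, 86, 91, 95, 97, 99, 110, 139, 154, 160, 170, 172, 180, 185, 192, 198, 210, 213, 221, 233, 244]

Fragments:
  7→10: 3 bp
  10→15: 5 bp
  15→25: 10 bp
  25→28: 3 bp
  28→44: 16 bp
  44→48: 4 bp
  48→52: 4 bp
  52→62: 10 bp
  62→71: 9 bp
  71→86: 15 bp
  86→91: 5 bp
  91→95: 4 bp
  95→97: 2 bp
  97→99: 2 bp
  99→110: 11 bp
  110→139: 29 bp
  139→154: 15 bp
  154→160: 6 bp
  160→170: 10 bp
  170→172: 2 bp
  172→180: 8 bp
  180→185: 5 bp
  185→192: 7 bp
  192→198: 6 bp
  198→210: 12 bp
  210→213: 3 bp
  213→221: 8 bp
  221→233: 12 bp
  233→244: 11 bp
  244→7 (wrap): 247-244+7 = 10 bp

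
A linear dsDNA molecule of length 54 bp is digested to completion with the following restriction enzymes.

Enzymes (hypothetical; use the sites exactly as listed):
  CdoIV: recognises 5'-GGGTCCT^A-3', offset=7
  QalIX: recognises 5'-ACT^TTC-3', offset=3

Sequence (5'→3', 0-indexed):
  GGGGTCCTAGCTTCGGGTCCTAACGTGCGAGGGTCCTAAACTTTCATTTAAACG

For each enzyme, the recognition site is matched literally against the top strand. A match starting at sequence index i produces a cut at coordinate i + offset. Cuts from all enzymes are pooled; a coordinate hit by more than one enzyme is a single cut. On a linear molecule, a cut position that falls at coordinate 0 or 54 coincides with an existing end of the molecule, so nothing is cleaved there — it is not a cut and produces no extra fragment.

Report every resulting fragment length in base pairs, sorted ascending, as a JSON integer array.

Per-enzyme occurrences:
  CdoIV (GGGTCCTA, off=7): starts [1, 14, 30] → cuts [8, 21, 37]
  QalIX (ACTTTC, off=3): starts [39] → cuts [42]

All cut coordinates (distinct, sorted): [8, 21, 37, 42]

Fragment lengths:
  [0,8): 8 bp
  [8,21): 13 bp
  [21,37): 16 bp
  [37,42): 5 bp
  [42,54): 12 bp

[5,8,12,13,16]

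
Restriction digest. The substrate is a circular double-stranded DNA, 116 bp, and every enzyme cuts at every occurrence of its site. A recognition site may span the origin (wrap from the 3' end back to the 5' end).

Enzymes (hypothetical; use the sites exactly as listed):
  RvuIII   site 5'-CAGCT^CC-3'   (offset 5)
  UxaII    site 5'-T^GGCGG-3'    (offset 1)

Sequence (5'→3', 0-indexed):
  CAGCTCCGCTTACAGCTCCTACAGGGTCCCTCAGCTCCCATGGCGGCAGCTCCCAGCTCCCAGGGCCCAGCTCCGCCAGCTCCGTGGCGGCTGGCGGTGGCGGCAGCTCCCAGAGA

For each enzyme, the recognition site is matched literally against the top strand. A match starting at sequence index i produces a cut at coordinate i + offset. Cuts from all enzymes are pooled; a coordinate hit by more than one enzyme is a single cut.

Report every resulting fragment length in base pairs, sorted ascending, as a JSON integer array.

[4,5,6,7,7,9,10,10,12,13,14,19]

Per-enzyme occurrences:
  RvuIII CAGCTCC/5: at [0, 12, 31, 46, 53, 67, 76, 103] ⇒ [5, 17, 36, 51, 58, 72, 81, 108]
  UxaII TGGCGG/1: at [40, 84, 91, 97] ⇒ [41, 85, 92, 98]

Pooled cuts: [5, 17, 36, 41, 51, 58, 72, 81, 85, 92, 98, 108]

Fragments:
  5→17: 12 bp
  17→36: 19 bp
  36→41: 5 bp
  41→51: 10 bp
  51→58: 7 bp
  58→72: 14 bp
  72→81: 9 bp
  81→85: 4 bp
  85→92: 7 bp
  92→98: 6 bp
  98→108: 10 bp
  108→5 (wrap): 116-108+5 = 13 bp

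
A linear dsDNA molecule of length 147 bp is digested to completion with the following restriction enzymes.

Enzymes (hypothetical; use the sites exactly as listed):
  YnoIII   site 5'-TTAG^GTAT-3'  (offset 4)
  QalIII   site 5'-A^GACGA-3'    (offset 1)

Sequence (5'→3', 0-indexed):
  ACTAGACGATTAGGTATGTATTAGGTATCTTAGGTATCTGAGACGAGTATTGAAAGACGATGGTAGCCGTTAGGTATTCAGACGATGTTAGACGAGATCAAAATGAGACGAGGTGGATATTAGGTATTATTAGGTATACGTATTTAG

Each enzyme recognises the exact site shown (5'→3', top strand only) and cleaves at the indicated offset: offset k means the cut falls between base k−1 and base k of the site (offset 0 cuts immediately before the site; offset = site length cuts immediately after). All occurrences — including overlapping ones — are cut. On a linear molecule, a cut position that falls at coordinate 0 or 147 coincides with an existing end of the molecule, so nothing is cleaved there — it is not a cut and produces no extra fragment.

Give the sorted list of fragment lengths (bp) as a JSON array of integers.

Scan for sites:
  YnoIII (TTAGGTAT, off=4): starts [9, 20, 29, 69, 119, 129] → cuts [13, 24, 33, 73, 123, 133]
  QalIII (AGACGA, off=1): starts [3, 40, 54, 79, 89, 105] → cuts [4, 41, 55, 80, 90, 106]

All cut coordinates (distinct, sorted): [4, 13, 24, 33, 41, 55, 73, 80, 90, 106, 123, 133]

Fragment lengths:
  [0,4): 4 bp
  [4,13): 9 bp
  [13,24): 11 bp
  [24,33): 9 bp
  [33,41): 8 bp
  [41,55): 14 bp
  [55,73): 18 bp
  [73,80): 7 bp
  [80,90): 10 bp
  [90,106): 16 bp
  [106,123): 17 bp
  [123,133): 10 bp
  [133,147): 14 bp

[4,7,8,9,9,10,10,11,14,14,16,17,18]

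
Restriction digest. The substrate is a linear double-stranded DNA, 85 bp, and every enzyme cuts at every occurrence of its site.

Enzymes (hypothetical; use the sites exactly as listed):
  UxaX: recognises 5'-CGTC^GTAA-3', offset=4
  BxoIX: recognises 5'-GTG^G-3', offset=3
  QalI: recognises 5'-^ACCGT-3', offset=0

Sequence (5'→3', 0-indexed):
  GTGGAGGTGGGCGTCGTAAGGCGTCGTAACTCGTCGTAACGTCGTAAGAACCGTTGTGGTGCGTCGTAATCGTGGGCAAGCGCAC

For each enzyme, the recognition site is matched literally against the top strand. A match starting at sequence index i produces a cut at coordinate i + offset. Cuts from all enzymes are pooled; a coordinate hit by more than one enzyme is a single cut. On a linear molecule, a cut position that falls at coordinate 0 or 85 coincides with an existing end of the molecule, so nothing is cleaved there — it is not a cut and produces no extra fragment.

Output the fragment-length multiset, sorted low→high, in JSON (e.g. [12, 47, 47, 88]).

[3,6,6,6,7,8,9,9,10,10,11]

Scan for sites:
  UxaX (CGTCGTAA, off=4): starts [11, 21, 31, 39, 61] → cuts [15, 25, 35, 43, 65]
  BxoIX (GTGG, off=3): starts [0, 6, 55, 71] → cuts [3, 9, 58, 74]
  QalI (ACCGT, off=0): starts [49] → cuts [49]

Pooled cuts: [3, 9, 15, 25, 35, 43, 49, 58, 65, 74]

Fragments:
  [0,3): 3 bp
  [3,9): 6 bp
  [9,15): 6 bp
  [15,25): 10 bp
  [25,35): 10 bp
  [35,43): 8 bp
  [43,49): 6 bp
  [49,58): 9 bp
  [58,65): 7 bp
  [65,74): 9 bp
  [74,85): 11 bp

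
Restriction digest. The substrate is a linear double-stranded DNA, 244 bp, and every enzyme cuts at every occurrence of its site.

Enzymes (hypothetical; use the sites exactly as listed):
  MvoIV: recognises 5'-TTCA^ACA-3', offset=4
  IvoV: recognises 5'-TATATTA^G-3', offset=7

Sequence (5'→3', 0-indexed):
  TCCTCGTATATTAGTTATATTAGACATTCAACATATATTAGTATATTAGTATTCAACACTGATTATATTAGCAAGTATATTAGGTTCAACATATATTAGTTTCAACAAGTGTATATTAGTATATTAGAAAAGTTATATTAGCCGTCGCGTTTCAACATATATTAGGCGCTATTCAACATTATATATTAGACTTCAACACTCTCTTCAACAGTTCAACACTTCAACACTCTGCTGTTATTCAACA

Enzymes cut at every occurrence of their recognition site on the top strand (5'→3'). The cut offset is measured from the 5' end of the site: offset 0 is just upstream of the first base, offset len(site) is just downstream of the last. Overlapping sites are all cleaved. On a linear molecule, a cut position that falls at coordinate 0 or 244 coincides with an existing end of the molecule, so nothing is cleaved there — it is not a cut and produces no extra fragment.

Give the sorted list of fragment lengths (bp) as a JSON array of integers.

Site scan:
  MvoIV (TTCAACA, off=4): starts [26, 51, 84, 100, 150, 171, 191, 203, 211, 219, 237] → cuts [30, 55, 88, 104, 154, 175, 195, 207, 215, 223, 241]
  IvoV (TATATTAG, off=7): starts [6, 15, 33, 41, 63, 75, 91, 111, 119, 133, 157, 181] → cuts [13, 22, 40, 48, 70, 82, 98, 118, 126, 140, 164, 188]

All cut coordinates (distinct, sorted): [13, 22, 30, 40, 48, 55, 70, 82, 88, 98, 104, 118, 126, 140, 154, 164, 175, 188, 195, 207, 215, 223, 241]

Fragment lengths:
  [0,13): 13 bp
  [13,22): 9 bp
  [22,30): 8 bp
  [30,40): 10 bp
  [40,48): 8 bp
  [48,55): 7 bp
  [55,70): 15 bp
  [70,82): 12 bp
  [82,88): 6 bp
  [88,98): 10 bp
  [98,104): 6 bp
  [104,118): 14 bp
  [118,126): 8 bp
  [126,140): 14 bp
  [140,154): 14 bp
  [154,164): 10 bp
  [164,175): 11 bp
  [175,188): 13 bp
  [188,195): 7 bp
  [195,207): 12 bp
  [207,215): 8 bp
  [215,223): 8 bp
  [223,241): 18 bp
  [241,244): 3 bp

[3,6,6,7,7,8,8,8,8,8,9,10,10,10,11,12,12,13,13,14,14,14,15,18]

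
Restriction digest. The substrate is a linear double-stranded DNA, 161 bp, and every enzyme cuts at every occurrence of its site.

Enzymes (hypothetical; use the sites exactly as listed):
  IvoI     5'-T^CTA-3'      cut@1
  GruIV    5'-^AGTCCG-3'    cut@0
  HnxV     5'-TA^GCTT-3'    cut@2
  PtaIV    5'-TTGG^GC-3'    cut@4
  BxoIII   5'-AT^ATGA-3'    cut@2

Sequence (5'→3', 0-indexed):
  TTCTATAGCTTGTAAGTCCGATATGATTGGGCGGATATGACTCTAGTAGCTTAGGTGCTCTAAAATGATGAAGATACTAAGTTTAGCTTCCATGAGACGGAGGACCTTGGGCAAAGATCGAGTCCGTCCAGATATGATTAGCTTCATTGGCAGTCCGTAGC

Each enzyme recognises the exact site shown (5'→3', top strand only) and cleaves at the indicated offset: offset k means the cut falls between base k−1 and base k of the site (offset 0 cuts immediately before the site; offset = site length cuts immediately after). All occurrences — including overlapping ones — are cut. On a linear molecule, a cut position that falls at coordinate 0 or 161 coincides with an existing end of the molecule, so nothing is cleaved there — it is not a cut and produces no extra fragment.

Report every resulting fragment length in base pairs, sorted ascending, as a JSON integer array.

[2,5,6,6,6,7,7,8,8,10,10,11,11,13,25,26]

Per-enzyme occurrences:
  IvoI TCTA/1: at [1, 41, 58] ⇒ [2, 42, 59]
  GruIV AGTCCG/0: at [14, 120, 151] ⇒ [14, 120, 151]
  HnxV TAGCTT/2: at [5, 46, 83, 138] ⇒ [7, 48, 85, 140]
  PtaIV TTGGGC/4: at [26, 106] ⇒ [30, 110]
  BxoIII ATATGA/2: at [20, 34, 131] ⇒ [22, 36, 133]

All cut coordinates (distinct, sorted): [2, 7, 14, 22, 30, 36, 42, 48, 59, 85, 110, 120, 133, 140, 151]

Fragment lengths:
  [0,2): 2 bp
  [2,7): 5 bp
  [7,14): 7 bp
  [14,22): 8 bp
  [22,30): 8 bp
  [30,36): 6 bp
  [36,42): 6 bp
  [42,48): 6 bp
  [48,59): 11 bp
  [59,85): 26 bp
  [85,110): 25 bp
  [110,120): 10 bp
  [120,133): 13 bp
  [133,140): 7 bp
  [140,151): 11 bp
  [151,161): 10 bp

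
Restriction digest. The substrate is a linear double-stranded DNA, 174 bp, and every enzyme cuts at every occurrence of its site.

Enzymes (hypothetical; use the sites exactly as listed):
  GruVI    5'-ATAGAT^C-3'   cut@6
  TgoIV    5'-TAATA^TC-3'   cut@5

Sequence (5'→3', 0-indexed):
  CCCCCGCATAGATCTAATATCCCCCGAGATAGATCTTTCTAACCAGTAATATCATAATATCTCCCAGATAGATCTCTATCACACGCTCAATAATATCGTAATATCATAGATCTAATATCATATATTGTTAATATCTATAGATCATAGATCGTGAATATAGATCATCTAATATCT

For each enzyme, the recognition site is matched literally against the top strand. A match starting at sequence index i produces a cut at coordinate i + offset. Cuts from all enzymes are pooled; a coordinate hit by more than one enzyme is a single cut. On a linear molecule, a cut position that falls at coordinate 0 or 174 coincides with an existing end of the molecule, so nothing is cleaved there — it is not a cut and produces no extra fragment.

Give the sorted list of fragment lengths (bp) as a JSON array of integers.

[3,6,6,7,8,8,8,9,9,13,13,14,15,16,17,22]

Scan for sites:
  GruVI ATAGATC/6: at [7, 28, 67, 105, 136, 143, 156] ⇒ [13, 34, 73, 111, 142, 149, 162]
  TgoIV TAATATC/5: at [14, 46, 54, 90, 98, 112, 128, 166] ⇒ [19, 51, 59, 95, 103, 117, 133, 171]

Pooled cuts: [13, 19, 34, 51, 59, 73, 95, 103, 111, 117, 133, 142, 149, 162, 171]

Fragments:
  [0,13): 13 bp
  [13,19): 6 bp
  [19,34): 15 bp
  [34,51): 17 bp
  [51,59): 8 bp
  [59,73): 14 bp
  [73,95): 22 bp
  [95,103): 8 bp
  [103,111): 8 bp
  [111,117): 6 bp
  [117,133): 16 bp
  [133,142): 9 bp
  [142,149): 7 bp
  [149,162): 13 bp
  [162,171): 9 bp
  [171,174): 3 bp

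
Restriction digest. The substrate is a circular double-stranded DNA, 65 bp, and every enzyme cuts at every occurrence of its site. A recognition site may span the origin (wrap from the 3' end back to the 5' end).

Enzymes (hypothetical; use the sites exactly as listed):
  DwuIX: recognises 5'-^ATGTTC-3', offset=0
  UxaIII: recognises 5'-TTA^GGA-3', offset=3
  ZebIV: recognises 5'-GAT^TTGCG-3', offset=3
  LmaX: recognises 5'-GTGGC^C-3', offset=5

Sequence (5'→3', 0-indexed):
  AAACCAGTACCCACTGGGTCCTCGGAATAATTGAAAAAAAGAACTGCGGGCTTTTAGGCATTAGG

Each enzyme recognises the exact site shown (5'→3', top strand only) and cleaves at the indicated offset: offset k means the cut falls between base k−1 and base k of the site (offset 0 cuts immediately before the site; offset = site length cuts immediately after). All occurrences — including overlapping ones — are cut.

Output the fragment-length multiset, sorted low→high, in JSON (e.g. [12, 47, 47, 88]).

[65]

Scan for sites:
  DwuIX (ATGTTC, off=0): no sites
  UxaIII (TTAGGA, off=3): starts [60] → cuts [63]
  ZebIV (GATTTGCG, off=3): no sites
  LmaX (GTGGCC, off=5): no sites

All cut coordinates (distinct, sorted): [63]

Fragment lengths:
  63→63 (wrap): 65-63+63 = 65 bp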